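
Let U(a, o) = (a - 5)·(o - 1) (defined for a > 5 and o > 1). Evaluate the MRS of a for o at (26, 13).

MU_a = (o−1), MU_o = (a−5).
MRS = (o−1)/(a−5).
At (26, 13): MRS = 4/7.
The indifference curve has slope −4/7 at this bundle.

MRS = 4/7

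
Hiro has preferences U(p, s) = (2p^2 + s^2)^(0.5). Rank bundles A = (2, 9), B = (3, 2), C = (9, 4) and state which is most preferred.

Evaluate utility at each bundle:
U(A) = 9.434.
U(B) = 4.690.
U(C) = 13.342.
Highest utility is C, so C ≻ A ≻ B.

Bundle C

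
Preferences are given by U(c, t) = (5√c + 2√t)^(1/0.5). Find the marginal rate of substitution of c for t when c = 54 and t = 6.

MRS = 5/6

For CES with ρ = 0.5, MRS = (5/2)·√(t/c).
At (54, 6): MRS = 5/6.
So at (54, 6) the consumer would give up 5/6 units of t for one more unit of c.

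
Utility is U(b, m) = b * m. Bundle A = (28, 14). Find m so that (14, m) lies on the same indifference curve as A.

m = 28

U(28, 14) = 392.
Set U(14, m) = 392 and solve.
With b = 14: m = 392/14 = 28.
Check: U(14, 28) = 392.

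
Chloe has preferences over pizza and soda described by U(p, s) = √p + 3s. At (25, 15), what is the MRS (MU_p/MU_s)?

MRS = 1/30

MU_p = 1/(2√p), MU_s = 3.
MRS = 1/(2√p) ÷ 3.
At (25, 15): MRS = 1/30.
So at (25, 15) the consumer would give up 1/30 units of s for one more unit of p.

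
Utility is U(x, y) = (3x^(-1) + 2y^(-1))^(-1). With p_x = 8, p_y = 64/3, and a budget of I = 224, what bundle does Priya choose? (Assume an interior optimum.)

For CES with ρ = -1, MRS = (3/2)·(y/x)^2.
Tangency: set MRS = p_x/p_y = 8/(64/3) = 0.375.
So (y/x)^2 = 0.25; taking the square root, y/x = 0.5, i.e. y = 0.5·x.
Substitute into the budget 8·x + (64/3)·y = 224: (56/3)·x = 224, so x* = 12 and y* = 0.5·12 = 6.

x* = 12, y* = 6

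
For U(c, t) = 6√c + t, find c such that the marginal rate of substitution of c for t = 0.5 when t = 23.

c = 36

MU_c = 6/(2√c), MU_t = 1.
MRS = 6/(2√c) ÷ 1.
MRS depends only on c: 3/√c = 0.5 ⇒ √c = 3/0.5 = 6 ⇒ c = 36.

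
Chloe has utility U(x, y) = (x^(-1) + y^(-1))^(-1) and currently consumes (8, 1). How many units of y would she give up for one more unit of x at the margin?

For CES with ρ = -1, MRS = (y/x)^2.
At (8, 1): MRS = 1/64.
The indifference curve has slope −1/64 at this bundle.

MRS = 1/64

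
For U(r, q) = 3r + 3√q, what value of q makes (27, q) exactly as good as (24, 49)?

U(24, 49) = 93.
Set U(27, q) = 93 and solve.
With r = 27: 3√q = 93 − 3·27 = 12, so √q = 4 and q = 16.
Check: U(27, 16) = 93.

q = 16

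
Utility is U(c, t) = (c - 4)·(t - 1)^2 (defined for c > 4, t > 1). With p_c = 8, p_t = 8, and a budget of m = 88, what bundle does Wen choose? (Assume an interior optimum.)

c* = 6, t* = 5

MU_c = (t−1)^2, MU_t = 2·(c−4)·(t−1).
MRS = (1/2)·(t−1)/(c−4).
Tangency: set MRS = p_c/p_t = 8/8 = 1.
So (1/2)·(t − 1)/(c − 4) = 1, i.e. (t − 1) = 2·(c − 4).
Rewrite the budget in excess-of-subsistence terms: 8·(c − 4) + 8·(t − 1) = 88 − 8·4 − 8·1 = 48.
Substituting, 24·(c − 4) = 48, so c − 4 = 2 and c* = 6.
Then t − 1 = 2·2 = 4, so t* = 5.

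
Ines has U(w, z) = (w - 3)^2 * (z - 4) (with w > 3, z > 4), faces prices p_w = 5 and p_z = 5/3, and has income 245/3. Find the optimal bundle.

w* = 11, z* = 16

MU_w = 2·(w−3)·(z−4), MU_z = (w−3)^2.
MRS = (2/1)·(z−4)/(w−3).
Tangency: set MRS = p_w/p_z = 5/(5/3) = 3.
So (2/1)·(z − 4)/(w − 3) = 3, i.e. (z − 4) = 1.5·(w − 3).
Rewrite the budget in excess-of-subsistence terms: 5·(w − 3) + (5/3)·(z − 4) = 245/3 − 5·3 − (5/3)·4 = 60.
Substituting, 7.5·(w − 3) = 60, so w − 3 = 8 and w* = 11.
Then z − 4 = 1.5·8 = 12, so z* = 16.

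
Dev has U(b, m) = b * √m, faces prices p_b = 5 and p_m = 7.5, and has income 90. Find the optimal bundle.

b* = 12, m* = 4

MU_b = √m and MU_m = 0.5·b·m^(-0.5).
MRS = MU_b/MU_m = (2)·m/b.
Tangency: set MRS = p_b/p_m = 5/7.5 = 2/3.
So (2)·m/b = 2/3, i.e. m = (1/3)·b.
Substitute into the budget 5·b + 7.5·m = 90: 7.5·b = 90, so b* = 12.
Then m* = (1/3)·12 = 4.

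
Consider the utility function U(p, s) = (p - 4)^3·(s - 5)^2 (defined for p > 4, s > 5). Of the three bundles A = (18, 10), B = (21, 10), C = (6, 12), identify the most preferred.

Evaluate utility at each bundle:
U(A) = 68600.
U(B) = 122825.
U(C) = 392.
Highest utility is B, so B ≻ A ≻ C.

Bundle B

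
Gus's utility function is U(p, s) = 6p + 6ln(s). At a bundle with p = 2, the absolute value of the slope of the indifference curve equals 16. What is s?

MU_p = 6, MU_s = 6/s.
MRS = 6 ÷ (6/s).
MRS depends only on s: s = 16 ⇒ s = 16.

s = 16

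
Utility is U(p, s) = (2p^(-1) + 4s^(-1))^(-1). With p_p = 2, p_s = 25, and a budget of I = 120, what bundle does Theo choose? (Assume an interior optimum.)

For CES with ρ = -1, MRS = (2/4)·(s/p)^2.
Tangency: set MRS = p_p/p_s = 2/25.
So (s/p)^2 = 4/25; taking the square root, s/p = 0.4, i.e. s = 0.4·p.
Substitute into the budget 2·p + 25·s = 120: 12·p = 120, so p* = 10 and s* = 0.4·10 = 4.

p* = 10, s* = 4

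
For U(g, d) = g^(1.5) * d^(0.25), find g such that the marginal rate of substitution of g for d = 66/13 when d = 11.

g = 13

MU_g = 1.5·√g·d^(0.25) and MU_d = 0.25·g^(1.5)·d^(-0.75).
MRS = MU_g/MU_d = (6)·d/g.
Substitute d = 11: MRS = 66/g. Setting 66/g = 66/13 gives g = 66/(66/13) = 13.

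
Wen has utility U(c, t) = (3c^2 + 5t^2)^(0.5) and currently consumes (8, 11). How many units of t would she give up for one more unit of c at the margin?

MRS = 24/55

For CES with ρ = 2, MRS = (3/5)·(t/c)^(-1).
At (8, 11): MRS = 24/55.
So at (8, 11) the consumer would give up 24/55 units of t for one more unit of c.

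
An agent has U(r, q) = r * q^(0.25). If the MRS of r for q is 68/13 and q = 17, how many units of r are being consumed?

MU_r = q^(0.25) and MU_q = 0.25·r·q^(-0.75).
MRS = MU_r/MU_q = (4)·q/r.
Substitute q = 17: MRS = 68/r. Setting 68/r = 68/13 gives r = 68/(68/13) = 13.

r = 13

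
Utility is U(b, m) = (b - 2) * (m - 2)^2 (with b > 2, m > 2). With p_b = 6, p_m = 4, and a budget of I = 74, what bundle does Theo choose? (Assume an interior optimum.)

b* = 5, m* = 11

MU_b = (m−2)^2, MU_m = 2·(b−2)·(m−2).
MRS = (1/2)·(m−2)/(b−2).
Tangency: set MRS = p_b/p_m = 6/4 = 1.5.
So (1/2)·(m − 2)/(b − 2) = 1.5, i.e. (m − 2) = 3·(b − 2).
Rewrite the budget in excess-of-subsistence terms: 6·(b − 2) + 4·(m − 2) = 74 − 6·2 − 4·2 = 54.
Substituting, 18·(b − 2) = 54, so b − 2 = 3 and b* = 5.
Then m − 2 = 3·3 = 9, so m* = 11.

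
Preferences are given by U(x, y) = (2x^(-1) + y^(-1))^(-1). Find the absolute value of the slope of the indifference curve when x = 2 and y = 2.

For CES with ρ = -1, MRS = (2/1)·(y/x)^2.
At (2, 2): MRS = 2.
The indifference curve has slope −2 at this bundle.

MRS = 2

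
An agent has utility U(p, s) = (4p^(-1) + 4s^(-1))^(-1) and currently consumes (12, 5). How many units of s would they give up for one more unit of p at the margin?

MRS = 25/144

For CES with ρ = -1, MRS = (s/p)^2.
At (12, 5): MRS = 25/144.
So at (12, 5) the consumer would give up 25/144 units of s for one more unit of p.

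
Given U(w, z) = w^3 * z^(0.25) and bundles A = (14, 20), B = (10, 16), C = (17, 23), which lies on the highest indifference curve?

Bundle C

Evaluate utility at each bundle:
U(A) = 5802.853.
U(B) = 2000.000.
U(C) = 10759.169.
Highest utility is C, so C ≻ A ≻ B.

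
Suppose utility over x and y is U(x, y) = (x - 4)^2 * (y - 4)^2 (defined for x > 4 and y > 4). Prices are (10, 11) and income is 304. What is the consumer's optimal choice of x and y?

MU_x = 2·(x−4)·(y−4)^2, MU_y = 2·(x−4)^2·(y−4).
MRS = (y−4)/(x−4).
Tangency: set MRS = p_x/p_y = 10/11.
So (y − 4)/(x − 4) = 10/11, i.e. (y − 4) = (10/11)·(x − 4).
Rewrite the budget in excess-of-subsistence terms: 10·(x − 4) + 11·(y − 4) = 304 − 10·4 − 11·4 = 220.
Substituting, 20·(x − 4) = 220, so x − 4 = 11 and x* = 15.
Then y − 4 = (10/11)·11 = 10, so y* = 14.

x* = 15, y* = 14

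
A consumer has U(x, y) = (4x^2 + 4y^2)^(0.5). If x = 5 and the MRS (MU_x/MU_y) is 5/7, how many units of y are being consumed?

y = 7

For CES with ρ = 2, MRS = (y/x)^(-1).
Setting (y/5)^(-1) = 5/7 gives y/5 = 1.4 and y = 7.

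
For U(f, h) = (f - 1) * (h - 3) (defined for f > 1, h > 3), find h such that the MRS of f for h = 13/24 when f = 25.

MU_f = (h−3), MU_h = (f−1).
MRS = (h−3)/(f−1).
Substitute f = 25: MRS = (h − 3)/24. Setting this equal to 13/24 gives h − 3 = (13/24)·24 = 13, so h = 16.

h = 16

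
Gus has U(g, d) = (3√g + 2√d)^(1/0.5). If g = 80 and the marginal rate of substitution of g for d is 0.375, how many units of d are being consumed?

d = 5

For CES with ρ = 0.5, MRS = (3/2)·√(d/g).
Setting (3/2)·√(d/80) = 0.375 gives √(d/80) = 0.25, so d/80 = 1/16 and d = 5.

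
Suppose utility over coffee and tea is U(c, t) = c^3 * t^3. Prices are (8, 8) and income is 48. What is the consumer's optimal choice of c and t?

MU_c = 3·c^2·t^3 and MU_t = 3·c^3·t^2.
MRS = MU_c/MU_t = t/c.
Tangency: set MRS = p_c/p_t = 8/8 = 1.
So t/c = 1, i.e. t = c.
Substitute into the budget 8·c + 8·t = 48: 16·c = 48, so c* = 3.
Then t* = 3.

c* = 3, t* = 3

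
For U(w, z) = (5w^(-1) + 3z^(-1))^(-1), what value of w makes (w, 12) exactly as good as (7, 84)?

w = 10

U depends on (w, z) only through S = 5w^(-1) + 3z^(-1), so equal utility means equal S. At (7, 84): S = 0.75.
With z = 12: 3·12^(-1) = 0.25, so 5w^(-1) = 0.75 − 0.25 = 0.5, i.e. w^(-1) = 0.1.
Hence w = 1/0.1 = 10.
Check: U(10, 12) = 1.3333.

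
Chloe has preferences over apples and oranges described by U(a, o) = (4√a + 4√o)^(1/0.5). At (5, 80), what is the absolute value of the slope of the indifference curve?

For CES with ρ = 0.5, MRS = √(o/a).
At (5, 80): MRS = 4.
The indifference curve has slope −4 at this bundle.

MRS = 4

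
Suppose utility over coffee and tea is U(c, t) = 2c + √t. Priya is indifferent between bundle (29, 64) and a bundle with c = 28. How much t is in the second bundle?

U(29, 64) = 66.
Set U(28, t) = 66 and solve.
With c = 28: √t = 66 − 2·28 = 10, so √t = 10 and t = 100.
Check: U(28, 100) = 66.

t = 100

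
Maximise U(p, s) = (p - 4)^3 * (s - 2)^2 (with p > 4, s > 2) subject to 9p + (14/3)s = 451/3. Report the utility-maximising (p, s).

MU_p = 3·(p−4)^2·(s−2)^2, MU_s = 2·(p−4)^3·(s−2).
MRS = (3/2)·(s−2)/(p−4).
Tangency: set MRS = p_p/p_s = 9/(14/3) = 27/14.
So (3/2)·(s − 2)/(p − 4) = 27/14, i.e. (s − 2) = (9/7)·(p − 4).
Rewrite the budget in excess-of-subsistence terms: 9·(p − 4) + (14/3)·(s − 2) = 451/3 − 9·4 − (14/3)·2 = 105.
Substituting, 15·(p − 4) = 105, so p − 4 = 7 and p* = 11.
Then s − 2 = (9/7)·7 = 9, so s* = 11.

p* = 11, s* = 11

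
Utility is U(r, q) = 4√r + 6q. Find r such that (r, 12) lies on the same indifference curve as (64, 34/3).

U(64, 34/3) = 100.
Set U(r, 12) = 100 and solve.
With q = 12: 4√r = 100 − 6·12 = 28, so √r = 7 and r = 49.
Check: U(49, 12) = 100.

r = 49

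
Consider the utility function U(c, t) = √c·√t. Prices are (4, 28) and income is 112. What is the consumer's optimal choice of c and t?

c* = 14, t* = 2

MU_c = 0.5·c^(-0.5)·√t and MU_t = 0.5·√c·t^(-0.5).
MRS = MU_c/MU_t = t/c.
Tangency: set MRS = p_c/p_t = 4/28 = 1/7.
So t/c = 1/7, i.e. t = (1/7)·c.
Substitute into the budget 4·c + 28·t = 112: 8·c = 112, so c* = 14.
Then t* = (1/7)·14 = 2.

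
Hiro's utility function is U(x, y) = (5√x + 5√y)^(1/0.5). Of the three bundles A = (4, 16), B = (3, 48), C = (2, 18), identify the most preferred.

Bundle B

Evaluate utility at each bundle:
U(A) = 900.000.
U(B) = 1875.000.
U(C) = 800.000.
Highest utility is B, so B ≻ A ≻ C.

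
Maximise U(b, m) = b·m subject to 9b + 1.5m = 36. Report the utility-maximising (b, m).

b* = 2, m* = 12

MU_b = m and MU_m = b.
MRS = MU_b/MU_m = m/b.
Tangency: set MRS = p_b/p_m = 9/1.5 = 6.
So m/b = 6, i.e. m = 6·b.
Substitute into the budget 9·b + 1.5·m = 36: 18·b = 36, so b* = 2.
Then m* = 6·2 = 12.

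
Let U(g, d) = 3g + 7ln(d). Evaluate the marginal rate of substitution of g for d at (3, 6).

MRS = 18/7

MU_g = 3, MU_d = 7/d.
MRS = 3 ÷ (7/d).
At (3, 6): MRS = 18/7.
That is, one extra unit of g is worth 18/7 units of d at the margin.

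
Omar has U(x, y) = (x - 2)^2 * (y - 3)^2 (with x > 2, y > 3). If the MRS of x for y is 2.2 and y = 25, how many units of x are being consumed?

x = 12

MU_x = 2·(x−2)·(y−3)^2, MU_y = 2·(x−2)^2·(y−3).
MRS = (y−3)/(x−2).
Substitute y = 25: MRS = 22/(x − 2). Setting this equal to 2.2 gives x − 2 = 22/2.2 = 10, so x = 12.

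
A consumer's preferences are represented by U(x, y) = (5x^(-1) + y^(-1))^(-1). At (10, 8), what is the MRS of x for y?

For CES with ρ = -1, MRS = (5/1)·(y/x)^2.
At (10, 8): MRS = 3.2.
That is, one extra unit of x is worth 3.2 units of y at the margin.

MRS = 3.2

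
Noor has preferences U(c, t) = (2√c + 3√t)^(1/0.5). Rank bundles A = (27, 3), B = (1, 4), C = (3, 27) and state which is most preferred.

Bundle C

Evaluate utility at each bundle:
U(A) = 243.000.
U(B) = 64.000.
U(C) = 363.000.
Highest utility is C, so C ≻ A ≻ B.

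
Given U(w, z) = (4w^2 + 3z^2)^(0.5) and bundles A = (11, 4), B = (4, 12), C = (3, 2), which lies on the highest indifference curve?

Bundle A

Evaluate utility at each bundle:
U(A) = 23.065.
U(B) = 22.271.
U(C) = 6.928.
Highest utility is A, so A ≻ B ≻ C.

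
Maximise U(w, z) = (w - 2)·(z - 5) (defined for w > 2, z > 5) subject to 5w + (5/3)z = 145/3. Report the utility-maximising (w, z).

w* = 5, z* = 14

MU_w = (z−5), MU_z = (w−2).
MRS = (z−5)/(w−2).
Tangency: set MRS = p_w/p_z = 5/(5/3) = 3.
So (z − 5)/(w − 2) = 3, i.e. (z − 5) = 3·(w − 2).
Rewrite the budget in excess-of-subsistence terms: 5·(w − 2) + (5/3)·(z − 5) = 145/3 − 5·2 − (5/3)·5 = 30.
Substituting, 10·(w − 2) = 30, so w − 2 = 3 and w* = 5.
Then z − 5 = 3·3 = 9, so z* = 14.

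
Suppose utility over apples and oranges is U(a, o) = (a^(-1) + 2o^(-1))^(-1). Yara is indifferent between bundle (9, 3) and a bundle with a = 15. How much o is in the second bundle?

U depends on (a, o) only through S = a^(-1) + 2o^(-1), so equal utility means equal S. At (9, 3): S = 7/9.
With a = 15: 15^(-1) = 1/15, so 2o^(-1) = 7/9 − 1/15 = 32/45, i.e. o^(-1) = 16/45.
Hence o = 1/(16/45) = 45/16.
Check: U(15, 45/16) = 1.2857.

o = 45/16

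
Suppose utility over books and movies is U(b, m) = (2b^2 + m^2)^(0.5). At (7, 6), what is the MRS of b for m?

MRS = 7/3

For CES with ρ = 2, MRS = (2/1)·(m/b)^(-1).
At (7, 6): MRS = 7/3.
The indifference curve has slope −7/3 at this bundle.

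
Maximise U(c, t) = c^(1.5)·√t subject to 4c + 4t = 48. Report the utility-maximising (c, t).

MU_c = 1.5·√c·√t and MU_t = 0.5·c^(1.5)·t^(-0.5).
MRS = MU_c/MU_t = (3)·t/c.
Tangency: set MRS = p_c/p_t = 4/4 = 1.
So (3)·t/c = 1, i.e. t = (1/3)·c.
Substitute into the budget 4·c + 4·t = 48: (16/3)·c = 48, so c* = 9.
Then t* = (1/3)·9 = 3.

c* = 9, t* = 3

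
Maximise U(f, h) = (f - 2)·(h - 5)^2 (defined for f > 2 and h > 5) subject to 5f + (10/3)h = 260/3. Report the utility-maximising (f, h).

f* = 6, h* = 17

MU_f = (h−5)^2, MU_h = 2·(f−2)·(h−5).
MRS = (1/2)·(h−5)/(f−2).
Tangency: set MRS = p_f/p_h = 5/(10/3) = 1.5.
So (1/2)·(h − 5)/(f − 2) = 1.5, i.e. (h − 5) = 3·(f − 2).
Rewrite the budget in excess-of-subsistence terms: 5·(f − 2) + (10/3)·(h − 5) = 260/3 − 5·2 − (10/3)·5 = 60.
Substituting, 15·(f − 2) = 60, so f − 2 = 4 and f* = 6.
Then h − 5 = 3·4 = 12, so h* = 17.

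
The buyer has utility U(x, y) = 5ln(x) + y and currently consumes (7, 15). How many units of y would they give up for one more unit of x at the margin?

MU_x = 5/x, MU_y = 1.
MRS = 5/x ÷ 1.
At (7, 15): MRS = 5/7.
The indifference curve has slope −5/7 at this bundle.

MRS = 5/7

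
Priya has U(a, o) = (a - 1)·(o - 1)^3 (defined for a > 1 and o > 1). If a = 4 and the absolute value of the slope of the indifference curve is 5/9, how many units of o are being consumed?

MU_a = (o−1)^3, MU_o = 3·(a−1)·(o−1)^2.
MRS = (1/3)·(o−1)/(a−1).
Substitute a = 4: MRS = (o − 1)/9. Setting this equal to 5/9 gives o − 1 = (5/9)·9 = 5, so o = 6.

o = 6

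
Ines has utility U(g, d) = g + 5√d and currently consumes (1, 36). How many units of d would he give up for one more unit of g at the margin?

MU_g = 1, MU_d = 5/(2√d).
MRS = 1 ÷ (5/(2√d)).
At (1, 36): MRS = 2.4.
The indifference curve has slope −2.4 at this bundle.

MRS = 2.4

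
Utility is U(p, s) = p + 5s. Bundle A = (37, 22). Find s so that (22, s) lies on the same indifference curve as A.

s = 25

U(37, 22) = 147.
Set U(22, s) = 147 and solve.
22 + 5s = 147 ⇒ 5s = 125 ⇒ s = 25.
Check: U(22, 25) = 147.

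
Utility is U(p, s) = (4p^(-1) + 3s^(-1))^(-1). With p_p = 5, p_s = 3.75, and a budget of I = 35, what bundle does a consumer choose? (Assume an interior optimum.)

p* = 4, s* = 4

For CES with ρ = -1, MRS = (4/3)·(s/p)^2.
Tangency: set MRS = p_p/p_s = 5/3.75 = 4/3.
So (s/p)^2 = 1; taking the square root, s/p = 1, i.e. s = p.
Substitute into the budget 5·p + 3.75·s = 35: 8.75·p = 35, so p* = 4 and s* = 4.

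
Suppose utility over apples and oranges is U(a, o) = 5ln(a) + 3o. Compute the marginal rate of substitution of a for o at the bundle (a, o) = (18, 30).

MU_a = 5/a, MU_o = 3.
MRS = 5/a ÷ 3.
At (18, 30): MRS = 5/54.
The indifference curve has slope −5/54 at this bundle.

MRS = 5/54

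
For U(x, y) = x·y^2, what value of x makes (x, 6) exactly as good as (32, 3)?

U(32, 3) = 288.
Set U(x, 6) = 288 and solve.
With y = 6: 6^2 = 36, so x = 288/36 = 8.
Check: U(8, 6) = 288.

x = 8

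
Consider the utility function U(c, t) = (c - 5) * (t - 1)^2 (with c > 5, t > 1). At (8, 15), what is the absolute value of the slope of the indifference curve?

MRS = 7/3

MU_c = (t−1)^2, MU_t = 2·(c−5)·(t−1).
MRS = (1/2)·(t−1)/(c−5).
At (8, 15): MRS = 7/3.
That is, one extra unit of c is worth 7/3 units of t at the margin.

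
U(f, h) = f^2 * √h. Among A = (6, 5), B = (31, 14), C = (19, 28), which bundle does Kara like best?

Bundle B

Evaluate utility at each bundle:
U(A) = 80.498.
U(B) = 3595.733.
U(C) = 1910.232.
Highest utility is B, so B ≻ C ≻ A.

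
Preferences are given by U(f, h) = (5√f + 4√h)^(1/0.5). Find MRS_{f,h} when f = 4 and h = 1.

MRS = 0.625

For CES with ρ = 0.5, MRS = (5/4)·√(h/f).
At (4, 1): MRS = 0.625.
The indifference curve has slope −0.625 at this bundle.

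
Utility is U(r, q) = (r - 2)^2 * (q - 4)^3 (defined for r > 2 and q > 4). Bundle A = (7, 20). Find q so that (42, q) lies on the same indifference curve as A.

q = 8

U(7, 20) = 102400.
Set U(42, q) = 102400 and solve.
With r = 42: (42 − 2)^2 = 1600, so (q − 4)^3 = 102400/1600 = 64.
Taking the cube root (with q > 4): q − 4 = 4, so q = 8.
Check: U(42, 8) = 102400.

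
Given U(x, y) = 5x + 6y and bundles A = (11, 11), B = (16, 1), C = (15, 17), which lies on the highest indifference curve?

Bundle C

Evaluate utility at each bundle:
U(A) = 121.
U(B) = 86.
U(C) = 177.
Highest utility is C, so C ≻ A ≻ B.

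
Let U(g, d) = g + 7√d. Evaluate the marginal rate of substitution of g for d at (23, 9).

MU_g = 1, MU_d = 7/(2√d).
MRS = 1 ÷ (7/(2√d)).
At (23, 9): MRS = 6/7.
So at (23, 9) the consumer would give up 6/7 units of d for one more unit of g.

MRS = 6/7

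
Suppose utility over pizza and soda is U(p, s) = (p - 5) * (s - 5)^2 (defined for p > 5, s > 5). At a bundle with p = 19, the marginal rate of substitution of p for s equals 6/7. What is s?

MU_p = (s−5)^2, MU_s = 2·(p−5)·(s−5).
MRS = (1/2)·(s−5)/(p−5).
Substitute p = 19: MRS = (s − 5)/28. Setting this equal to 6/7 gives s − 5 = (6/7)·28 = 24, so s = 29.

s = 29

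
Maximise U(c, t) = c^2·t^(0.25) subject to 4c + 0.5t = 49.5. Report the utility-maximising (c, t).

c* = 11, t* = 11

MU_c = 2·c·t^(0.25) and MU_t = 0.25·c^2·t^(-0.75).
MRS = MU_c/MU_t = (8)·t/c.
Tangency: set MRS = p_c/p_t = 4/0.5 = 8.
So (8)·t/c = 8, i.e. t = c.
Substitute into the budget 4·c + 0.5·t = 49.5: 4.5·c = 49.5, so c* = 11.
Then t* = 11.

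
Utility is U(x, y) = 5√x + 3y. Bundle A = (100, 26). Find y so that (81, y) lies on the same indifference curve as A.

U(100, 26) = 128.
Set U(81, y) = 128 and solve.
With x = 81: √81 = 9, so 3y = 128 − 5·9 = 83 and y = 83/3.
Check: U(81, 83/3) = 128.

y = 83/3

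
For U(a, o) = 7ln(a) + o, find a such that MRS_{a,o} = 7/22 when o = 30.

MU_a = 7/a, MU_o = 1.
MRS = 7/a ÷ 1.
MRS depends only on a: 7/a = 7/22 ⇒ a = 7/(7/22) = 22.

a = 22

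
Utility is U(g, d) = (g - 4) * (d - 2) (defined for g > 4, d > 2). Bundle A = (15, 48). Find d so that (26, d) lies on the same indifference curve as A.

U(15, 48) = 506.
Set U(26, d) = 506 and solve.
With g = 26: (26 − 4) = 22, so (d − 2) = 506/22 = 23.
So d = 2 + 23 = 25.
Check: U(26, 25) = 506.

d = 25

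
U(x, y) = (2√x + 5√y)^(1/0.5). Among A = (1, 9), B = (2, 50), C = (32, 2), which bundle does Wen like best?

Bundle B

Evaluate utility at each bundle:
U(A) = 289.000.
U(B) = 1458.000.
U(C) = 338.000.
Highest utility is B, so B ≻ C ≻ A.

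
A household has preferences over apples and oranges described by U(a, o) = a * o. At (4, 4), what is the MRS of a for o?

MU_a = o and MU_o = a.
MRS = MU_a/MU_o = o/a.
At (4, 4): MRS = 1.
The indifference curve has slope −1 at this bundle.

MRS = 1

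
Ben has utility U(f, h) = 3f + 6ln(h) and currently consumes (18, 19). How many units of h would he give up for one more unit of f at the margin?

MU_f = 3, MU_h = 6/h.
MRS = 3 ÷ (6/h).
At (18, 19): MRS = 9.5.
That is, one extra unit of f is worth 9.5 units of h at the margin.

MRS = 9.5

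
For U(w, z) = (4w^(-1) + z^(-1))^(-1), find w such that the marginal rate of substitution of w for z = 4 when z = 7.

For CES with ρ = -1, MRS = (4/1)·(z/w)^2.
Setting (4/1)·(7/w)^2 = 4 gives (7/w)^2 = 1, so 7/w = 1 and w = 7.

w = 7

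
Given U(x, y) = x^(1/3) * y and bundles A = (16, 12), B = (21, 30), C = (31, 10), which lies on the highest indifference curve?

Evaluate utility at each bundle:
U(A) = 30.238.
U(B) = 82.768.
U(C) = 31.414.
Highest utility is B, so B ≻ C ≻ A.

Bundle B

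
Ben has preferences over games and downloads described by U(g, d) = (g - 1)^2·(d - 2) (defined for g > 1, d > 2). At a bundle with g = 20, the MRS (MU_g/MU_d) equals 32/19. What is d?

d = 18

MU_g = 2·(g−1)·(d−2), MU_d = (g−1)^2.
MRS = (2/1)·(d−2)/(g−1).
Substitute g = 20: MRS = (d − 2)/9.5. Setting this equal to 32/19 gives d − 2 = (32/19)·9.5 = 16, so d = 18.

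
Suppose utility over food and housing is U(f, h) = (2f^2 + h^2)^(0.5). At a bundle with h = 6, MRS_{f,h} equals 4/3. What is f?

f = 4

For CES with ρ = 2, MRS = (2/1)·(h/f)^(-1).
Setting (2/1)·(6/f)^(-1) = 4/3 gives (6/f)^(-1) = 2/3, so 6/f = 1.5 and f = 4.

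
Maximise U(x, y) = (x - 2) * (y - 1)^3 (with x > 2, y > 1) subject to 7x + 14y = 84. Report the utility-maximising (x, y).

x* = 4, y* = 4

MU_x = (y−1)^3, MU_y = 3·(x−2)·(y−1)^2.
MRS = (1/3)·(y−1)/(x−2).
Tangency: set MRS = p_x/p_y = 7/14 = 0.5.
So (1/3)·(y − 1)/(x − 2) = 0.5, i.e. (y − 1) = 1.5·(x − 2).
Rewrite the budget in excess-of-subsistence terms: 7·(x − 2) + 14·(y − 1) = 84 − 7·2 − 14·1 = 56.
Substituting, 28·(x − 2) = 56, so x − 2 = 2 and x* = 4.
Then y − 1 = 1.5·2 = 3, so y* = 4.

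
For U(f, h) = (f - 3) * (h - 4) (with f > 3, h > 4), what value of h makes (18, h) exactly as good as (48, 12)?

U(48, 12) = 360.
Set U(18, h) = 360 and solve.
With f = 18: (18 − 3) = 15, so (h − 4) = 360/15 = 24.
So h = 4 + 24 = 28.
Check: U(18, 28) = 360.

h = 28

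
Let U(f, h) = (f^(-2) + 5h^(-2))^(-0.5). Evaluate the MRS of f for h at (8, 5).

For CES with ρ = -2, MRS = (1/5)·(h/f)^3.
At (8, 5): MRS = 25/512.
So at (8, 5) the consumer would give up 25/512 units of h for one more unit of f.

MRS = 25/512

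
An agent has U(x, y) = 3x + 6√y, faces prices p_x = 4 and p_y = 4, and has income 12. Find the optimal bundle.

x* = 2, y* = 1

MU_x = 3, MU_y = 6/(2√y).
MRS = 3 ÷ (6/(2√y)).
Tangency: set MRS = p_x/p_y = 4/4 = 1.
MRS depends only on y: √y = 1 ⇒ √y = 1 ⇒ y* = 1.
From the budget, 4·x = 12 − 4·1 = 8, so x* = 2.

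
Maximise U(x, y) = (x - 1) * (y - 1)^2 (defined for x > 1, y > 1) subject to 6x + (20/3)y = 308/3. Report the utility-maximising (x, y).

x* = 6, y* = 10

MU_x = (y−1)^2, MU_y = 2·(x−1)·(y−1).
MRS = (1/2)·(y−1)/(x−1).
Tangency: set MRS = p_x/p_y = 6/(20/3) = 0.9.
So (1/2)·(y − 1)/(x − 1) = 0.9, i.e. (y − 1) = 1.8·(x − 1).
Rewrite the budget in excess-of-subsistence terms: 6·(x − 1) + (20/3)·(y − 1) = 308/3 − 6·1 − (20/3)·1 = 90.
Substituting, 18·(x − 1) = 90, so x − 1 = 5 and x* = 6.
Then y − 1 = 1.8·5 = 9, so y* = 10.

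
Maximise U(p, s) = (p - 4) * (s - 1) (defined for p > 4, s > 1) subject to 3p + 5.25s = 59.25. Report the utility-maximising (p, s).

p* = 11, s* = 5

MU_p = (s−1), MU_s = (p−4).
MRS = (s−1)/(p−4).
Tangency: set MRS = p_p/p_s = 3/5.25 = 4/7.
So (s − 1)/(p − 4) = 4/7, i.e. (s − 1) = (4/7)·(p − 4).
Rewrite the budget in excess-of-subsistence terms: 3·(p − 4) + 5.25·(s − 1) = 59.25 − 3·4 − 5.25·1 = 42.
Substituting, 6·(p − 4) = 42, so p − 4 = 7 and p* = 11.
Then s − 1 = (4/7)·7 = 4, so s* = 5.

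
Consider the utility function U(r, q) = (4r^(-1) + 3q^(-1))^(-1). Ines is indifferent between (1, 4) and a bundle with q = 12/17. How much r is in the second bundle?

r = 8

U depends on (r, q) only through S = 4r^(-1) + 3q^(-1), so equal utility means equal S. At (1, 4): S = 4.75.
With q = 12/17: 3·(12/17)^(-1) = 4.25, so 4r^(-1) = 4.75 − 4.25 = 0.5, i.e. r^(-1) = 0.125.
Hence r = 1/0.125 = 8.
Check: U(8, 12/17) = 0.2105.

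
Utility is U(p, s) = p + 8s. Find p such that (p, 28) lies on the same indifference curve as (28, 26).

U(28, 26) = 236.
Set U(p, 28) = 236 and solve.
p + 8·28 = 236 ⇒ p = 12 ⇒ p = 12.
Check: U(12, 28) = 236.

p = 12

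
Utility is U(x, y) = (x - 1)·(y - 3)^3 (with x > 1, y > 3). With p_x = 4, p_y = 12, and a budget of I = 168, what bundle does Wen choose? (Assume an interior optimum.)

x* = 9, y* = 11

MU_x = (y−3)^3, MU_y = 3·(x−1)·(y−3)^2.
MRS = (1/3)·(y−3)/(x−1).
Tangency: set MRS = p_x/p_y = 4/12 = 1/3.
So (1/3)·(y − 3)/(x − 1) = 1/3, i.e. (y − 3) = (x − 1).
Rewrite the budget in excess-of-subsistence terms: 4·(x − 1) + 12·(y − 3) = 168 − 4·1 − 12·3 = 128.
Substituting, 16·(x − 1) = 128, so x − 1 = 8 and x* = 9.
Then y − 3 = 8, so y* = 11.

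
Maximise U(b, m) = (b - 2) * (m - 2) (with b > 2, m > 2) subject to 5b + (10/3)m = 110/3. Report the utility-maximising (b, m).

MU_b = (m−2), MU_m = (b−2).
MRS = (m−2)/(b−2).
Tangency: set MRS = p_b/p_m = 5/(10/3) = 1.5.
So (m − 2)/(b − 2) = 1.5, i.e. (m − 2) = 1.5·(b − 2).
Rewrite the budget in excess-of-subsistence terms: 5·(b − 2) + (10/3)·(m − 2) = 110/3 − 5·2 − (10/3)·2 = 20.
Substituting, 10·(b − 2) = 20, so b − 2 = 2 and b* = 4.
Then m − 2 = 1.5·2 = 3, so m* = 5.

b* = 4, m* = 5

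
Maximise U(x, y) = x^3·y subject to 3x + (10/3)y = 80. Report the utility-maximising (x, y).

x* = 20, y* = 6

MU_x = 3·x^2·y and MU_y = x^3.
MRS = MU_x/MU_y = (3/1)·y/x.
Tangency: set MRS = p_x/p_y = 3/(10/3) = 0.9.
So (3/1)·y/x = 0.9, i.e. y = 0.3·x.
Substitute into the budget 3·x + (10/3)·y = 80: 4·x = 80, so x* = 20.
Then y* = 0.3·20 = 6.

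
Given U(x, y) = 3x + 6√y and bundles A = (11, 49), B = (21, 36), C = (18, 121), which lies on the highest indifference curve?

Bundle C

Evaluate utility at each bundle:
U(A) = 75.000.
U(B) = 99.000.
U(C) = 120.000.
Highest utility is C, so C ≻ B ≻ A.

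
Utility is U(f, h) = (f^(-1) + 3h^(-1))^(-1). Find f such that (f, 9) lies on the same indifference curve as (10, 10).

f = 15

U depends on (f, h) only through S = f^(-1) + 3h^(-1), so equal utility means equal S. At (10, 10): S = 0.4.
With h = 9: 3·9^(-1) = 1/3, so f^(-1) = 0.4 − 1/3 = 1/15.
Hence f = 1/(1/15) = 15.
Check: U(15, 9) = 2.5.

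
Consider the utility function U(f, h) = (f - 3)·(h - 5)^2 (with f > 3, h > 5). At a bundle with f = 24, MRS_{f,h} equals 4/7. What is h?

h = 29

MU_f = (h−5)^2, MU_h = 2·(f−3)·(h−5).
MRS = (1/2)·(h−5)/(f−3).
Substitute f = 24: MRS = (h − 5)/42. Setting this equal to 4/7 gives h − 5 = (4/7)·42 = 24, so h = 29.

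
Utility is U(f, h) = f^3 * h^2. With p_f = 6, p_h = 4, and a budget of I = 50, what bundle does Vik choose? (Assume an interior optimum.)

MU_f = 3·f^2·h^2 and MU_h = 2·f^3·h.
MRS = MU_f/MU_h = (3/2)·h/f.
Tangency: set MRS = p_f/p_h = 6/4 = 1.5.
So (3/2)·h/f = 1.5, i.e. h = f.
Substitute into the budget 6·f + 4·h = 50: 10·f = 50, so f* = 5.
Then h* = 5.

f* = 5, h* = 5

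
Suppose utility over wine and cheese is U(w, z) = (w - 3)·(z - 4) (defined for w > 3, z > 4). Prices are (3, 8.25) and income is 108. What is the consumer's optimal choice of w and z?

MU_w = (z−4), MU_z = (w−3).
MRS = (z−4)/(w−3).
Tangency: set MRS = p_w/p_z = 3/8.25 = 4/11.
So (z − 4)/(w − 3) = 4/11, i.e. (z − 4) = (4/11)·(w − 3).
Rewrite the budget in excess-of-subsistence terms: 3·(w − 3) + 8.25·(z − 4) = 108 − 3·3 − 8.25·4 = 66.
Substituting, 6·(w − 3) = 66, so w − 3 = 11 and w* = 14.
Then z − 4 = (4/11)·11 = 4, so z* = 8.

w* = 14, z* = 8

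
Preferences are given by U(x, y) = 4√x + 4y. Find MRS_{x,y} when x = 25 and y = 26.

MRS = 0.1

MU_x = 4/(2√x), MU_y = 4.
MRS = 4/(2√x) ÷ 4.
At (25, 26): MRS = 0.1.
That is, one extra unit of x is worth 0.1 units of y at the margin.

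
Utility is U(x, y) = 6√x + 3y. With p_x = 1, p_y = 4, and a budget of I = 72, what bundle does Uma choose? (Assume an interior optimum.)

x* = 16, y* = 14

MU_x = 6/(2√x), MU_y = 3.
MRS = 6/(2√x) ÷ 3.
Tangency: set MRS = p_x/p_y = 1/4 = 0.25.
MRS depends only on x: 1/√x = 0.25 ⇒ √x = 1/0.25 = 4 ⇒ x* = 16.
From the budget, 4·y = 72 − 1·16 = 56, so y* = 14.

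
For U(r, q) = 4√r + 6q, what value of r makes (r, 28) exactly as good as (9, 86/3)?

r = 16

U(9, 86/3) = 184.
Set U(r, 28) = 184 and solve.
With q = 28: 4√r = 184 − 6·28 = 16, so √r = 4 and r = 16.
Check: U(16, 28) = 184.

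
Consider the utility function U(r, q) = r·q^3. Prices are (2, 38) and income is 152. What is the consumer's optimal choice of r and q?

r* = 19, q* = 3

MU_r = q^3 and MU_q = 3·r·q^2.
MRS = MU_r/MU_q = (1/3)·q/r.
Tangency: set MRS = p_r/p_q = 2/38 = 1/19.
So (1/3)·q/r = 1/19, i.e. q = (3/19)·r.
Substitute into the budget 2·r + 38·q = 152: 8·r = 152, so r* = 19.
Then q* = (3/19)·19 = 3.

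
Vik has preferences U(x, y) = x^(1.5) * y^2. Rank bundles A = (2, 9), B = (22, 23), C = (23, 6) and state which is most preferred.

Evaluate utility at each bundle:
U(A) = 229.103.
U(B) = 54587.059.
U(C) = 3970.949.
Highest utility is B, so B ≻ C ≻ A.

Bundle B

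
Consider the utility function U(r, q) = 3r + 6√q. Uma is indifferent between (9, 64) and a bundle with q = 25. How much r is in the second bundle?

r = 15

U(9, 64) = 75.
Set U(r, 25) = 75 and solve.
With q = 25: √25 = 5, so 3r = 75 − 6·5 = 45 and r = 15.
Check: U(15, 25) = 75.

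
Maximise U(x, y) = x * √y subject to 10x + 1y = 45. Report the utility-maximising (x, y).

MU_x = √y and MU_y = 0.5·x·y^(-0.5).
MRS = MU_x/MU_y = (2)·y/x.
Tangency: set MRS = p_x/p_y = 10/1 = 10.
So (2)·y/x = 10, i.e. y = 5·x.
Substitute into the budget 10·x + 1·y = 45: 15·x = 45, so x* = 3.
Then y* = 5·3 = 15.

x* = 3, y* = 15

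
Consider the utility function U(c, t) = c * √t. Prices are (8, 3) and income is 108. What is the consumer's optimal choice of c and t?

c* = 9, t* = 12

MU_c = √t and MU_t = 0.5·c·t^(-0.5).
MRS = MU_c/MU_t = (2)·t/c.
Tangency: set MRS = p_c/p_t = 8/3.
So (2)·t/c = 8/3, i.e. t = (4/3)·c.
Substitute into the budget 8·c + 3·t = 108: 12·c = 108, so c* = 9.
Then t* = (4/3)·9 = 12.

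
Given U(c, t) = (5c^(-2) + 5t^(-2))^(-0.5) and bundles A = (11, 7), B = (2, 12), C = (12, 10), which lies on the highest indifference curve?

Bundle C

Evaluate utility at each bundle:
U(A) = 2.641.
U(B) = 0.882.
U(C) = 3.436.
Highest utility is C, so C ≻ A ≻ B.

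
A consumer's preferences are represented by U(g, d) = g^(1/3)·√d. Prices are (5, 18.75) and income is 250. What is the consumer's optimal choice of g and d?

MU_g = 1/3·g^(-2/3)·√d and MU_d = 0.5·g^(1/3)·d^(-0.5).
MRS = MU_g/MU_d = (2/3)·d/g.
Tangency: set MRS = p_g/p_d = 5/18.75 = 4/15.
So (2/3)·d/g = 4/15, i.e. d = 0.4·g.
Substitute into the budget 5·g + 18.75·d = 250: 12.5·g = 250, so g* = 20.
Then d* = 0.4·20 = 8.

g* = 20, d* = 8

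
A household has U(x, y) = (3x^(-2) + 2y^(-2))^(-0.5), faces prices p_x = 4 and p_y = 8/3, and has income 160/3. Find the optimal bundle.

x* = 8, y* = 8

For CES with ρ = -2, MRS = (3/2)·(y/x)^3.
Tangency: set MRS = p_x/p_y = 4/(8/3) = 1.5.
So (y/x)^3 = 1; taking the cube root, y/x = 1, i.e. y = x.
Substitute into the budget 4·x + (8/3)·y = 160/3: (20/3)·x = 160/3, so x* = 8 and y* = 8.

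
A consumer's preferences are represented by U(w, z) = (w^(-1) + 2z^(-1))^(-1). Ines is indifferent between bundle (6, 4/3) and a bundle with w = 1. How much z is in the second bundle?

U depends on (w, z) only through S = w^(-1) + 2z^(-1), so equal utility means equal S. At (6, 4/3): S = 5/3.
With w = 1: 1^(-1) = 1, so 2z^(-1) = 5/3 − 1 = 2/3, i.e. z^(-1) = 1/3.
Hence z = 1/(1/3) = 3.
Check: U(1, 3) = 0.6.

z = 3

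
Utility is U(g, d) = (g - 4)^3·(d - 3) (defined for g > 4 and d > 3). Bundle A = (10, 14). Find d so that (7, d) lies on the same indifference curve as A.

U(10, 14) = 2376.
Set U(7, d) = 2376 and solve.
With g = 7: (7 − 4)^3 = 27, so (d − 3) = 2376/27 = 88.
So d = 3 + 88 = 91.
Check: U(7, 91) = 2376.

d = 91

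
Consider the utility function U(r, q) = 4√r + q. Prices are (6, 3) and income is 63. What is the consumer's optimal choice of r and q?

MU_r = 4/(2√r), MU_q = 1.
MRS = 4/(2√r) ÷ 1.
Tangency: set MRS = p_r/p_q = 6/3 = 2.
MRS depends only on r: 2/√r = 2 ⇒ √r = 2/2 = 1 ⇒ r* = 1.
From the budget, 3·q = 63 − 6·1 = 57, so q* = 19.

r* = 1, q* = 19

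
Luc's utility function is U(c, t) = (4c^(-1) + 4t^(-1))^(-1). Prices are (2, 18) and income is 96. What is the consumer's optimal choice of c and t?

For CES with ρ = -1, MRS = (t/c)^2.
Tangency: set MRS = p_c/p_t = 2/18 = 1/9.
So (t/c)^2 = 1/9; taking the square root, t/c = 1/3, i.e. t = (1/3)·c.
Substitute into the budget 2·c + 18·t = 96: 8·c = 96, so c* = 12 and t* = (1/3)·12 = 4.

c* = 12, t* = 4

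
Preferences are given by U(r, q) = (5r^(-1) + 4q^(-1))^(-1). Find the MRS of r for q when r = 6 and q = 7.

For CES with ρ = -1, MRS = (5/4)·(q/r)^2.
At (6, 7): MRS = 245/144.
The indifference curve has slope −245/144 at this bundle.

MRS = 245/144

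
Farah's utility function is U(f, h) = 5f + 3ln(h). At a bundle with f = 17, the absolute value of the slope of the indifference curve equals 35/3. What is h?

h = 7

MU_f = 5, MU_h = 3/h.
MRS = 5 ÷ (3/h).
MRS depends only on h: (5/3)·h = 35/3 ⇒ h = (35/3)/(5/3) = 7.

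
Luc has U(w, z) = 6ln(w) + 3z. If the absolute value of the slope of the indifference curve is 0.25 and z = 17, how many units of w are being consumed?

MU_w = 6/w, MU_z = 3.
MRS = 6/w ÷ 3.
MRS depends only on w: 2/w = 0.25 ⇒ w = 2/0.25 = 8.

w = 8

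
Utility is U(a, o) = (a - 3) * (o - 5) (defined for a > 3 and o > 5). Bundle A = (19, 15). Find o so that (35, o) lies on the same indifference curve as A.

o = 10

U(19, 15) = 160.
Set U(35, o) = 160 and solve.
With a = 35: (35 − 3) = 32, so (o − 5) = 160/32 = 5.
So o = 5 + 5 = 10.
Check: U(35, 10) = 160.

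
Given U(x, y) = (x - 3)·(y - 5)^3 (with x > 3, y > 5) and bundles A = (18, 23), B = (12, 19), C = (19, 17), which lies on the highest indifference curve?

Bundle A

Evaluate utility at each bundle:
U(A) = 87480.
U(B) = 24696.
U(C) = 27648.
Highest utility is A, so A ≻ C ≻ B.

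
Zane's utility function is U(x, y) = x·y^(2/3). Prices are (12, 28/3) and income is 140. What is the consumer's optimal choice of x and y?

x* = 7, y* = 6

MU_x = y^(2/3) and MU_y = 2/3·x·y^(-1/3).
MRS = MU_x/MU_y = (1.5)·y/x.
Tangency: set MRS = p_x/p_y = 12/(28/3) = 9/7.
So (1.5)·y/x = 9/7, i.e. y = (6/7)·x.
Substitute into the budget 12·x + (28/3)·y = 140: 20·x = 140, so x* = 7.
Then y* = (6/7)·7 = 6.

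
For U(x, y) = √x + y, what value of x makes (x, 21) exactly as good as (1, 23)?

x = 9

U(1, 23) = 24.
Set U(x, 21) = 24 and solve.
With y = 21: √x = 24 − 21 = 3, so √x = 3 and x = 9.
Check: U(9, 21) = 24.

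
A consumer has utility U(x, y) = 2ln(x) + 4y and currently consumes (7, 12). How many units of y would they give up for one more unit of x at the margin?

MU_x = 2/x, MU_y = 4.
MRS = 2/x ÷ 4.
At (7, 12): MRS = 1/14.
The indifference curve has slope −1/14 at this bundle.

MRS = 1/14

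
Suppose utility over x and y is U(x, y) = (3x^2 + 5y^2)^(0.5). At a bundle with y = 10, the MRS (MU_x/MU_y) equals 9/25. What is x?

For CES with ρ = 2, MRS = (3/5)·(y/x)^(-1).
Setting (3/5)·(10/x)^(-1) = 9/25 gives (10/x)^(-1) = 0.6, so 10/x = 5/3 and x = 6.

x = 6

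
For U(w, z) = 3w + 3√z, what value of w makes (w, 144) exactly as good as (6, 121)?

w = 5

U(6, 121) = 51.
Set U(w, 144) = 51 and solve.
With z = 144: √144 = 12, so 3w = 51 − 3·12 = 15 and w = 5.
Check: U(5, 144) = 51.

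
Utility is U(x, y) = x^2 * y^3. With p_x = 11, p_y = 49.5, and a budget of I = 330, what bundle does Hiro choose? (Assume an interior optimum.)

MU_x = 2·x·y^3 and MU_y = 3·x^2·y^2.
MRS = MU_x/MU_y = (2/3)·y/x.
Tangency: set MRS = p_x/p_y = 11/49.5 = 2/9.
So (2/3)·y/x = 2/9, i.e. y = (1/3)·x.
Substitute into the budget 11·x + 49.5·y = 330: 27.5·x = 330, so x* = 12.
Then y* = (1/3)·12 = 4.

x* = 12, y* = 4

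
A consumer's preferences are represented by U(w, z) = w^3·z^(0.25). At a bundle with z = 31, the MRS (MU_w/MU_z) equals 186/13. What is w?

MU_w = 3·w^2·z^(0.25) and MU_z = 0.25·w^3·z^(-0.75).
MRS = MU_w/MU_z = (12)·z/w.
Substitute z = 31: MRS = 372/w. Setting 372/w = 186/13 gives w = 372/(186/13) = 26.

w = 26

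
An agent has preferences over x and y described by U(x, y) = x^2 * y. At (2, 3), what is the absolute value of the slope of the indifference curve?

MU_x = 2·x·y and MU_y = x^2.
MRS = MU_x/MU_y = (2/1)·y/x.
At (2, 3): MRS = 3.
The indifference curve has slope −3 at this bundle.

MRS = 3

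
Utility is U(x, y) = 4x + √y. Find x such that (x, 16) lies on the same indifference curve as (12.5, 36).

U(12.5, 36) = 56.
Set U(x, 16) = 56 and solve.
With y = 16: √16 = 4, so 4x = 56 − 4 = 52 and x = 13.
Check: U(13, 16) = 56.

x = 13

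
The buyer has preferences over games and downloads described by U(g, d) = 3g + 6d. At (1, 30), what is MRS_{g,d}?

MRS = 0.5

MU_g = 3, MU_d = 6, so MRS = 3/6 = 0.5 at every bundle.
At (1, 30): MRS = 0.5.
The indifference curve has slope −0.5 at this bundle.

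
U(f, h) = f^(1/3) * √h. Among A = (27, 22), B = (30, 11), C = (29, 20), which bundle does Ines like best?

Bundle A

Evaluate utility at each bundle:
U(A) = 14.071.
U(B) = 10.306.
U(C) = 13.740.
Highest utility is A, so A ≻ C ≻ B.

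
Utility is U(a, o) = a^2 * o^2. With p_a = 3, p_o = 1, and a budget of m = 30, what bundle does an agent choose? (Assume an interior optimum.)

MU_a = 2·a·o^2 and MU_o = 2·a^2·o.
MRS = MU_a/MU_o = o/a.
Tangency: set MRS = p_a/p_o = 3/1 = 3.
So o/a = 3, i.e. o = 3·a.
Substitute into the budget 3·a + 1·o = 30: 6·a = 30, so a* = 5.
Then o* = 3·5 = 15.

a* = 5, o* = 15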